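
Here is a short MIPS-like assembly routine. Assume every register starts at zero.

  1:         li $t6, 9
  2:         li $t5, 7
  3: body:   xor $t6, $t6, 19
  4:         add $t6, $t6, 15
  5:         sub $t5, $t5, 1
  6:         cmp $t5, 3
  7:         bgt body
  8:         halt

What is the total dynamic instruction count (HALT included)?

23

$t6=9
$t5=7
$t6=9^19=26
$t6=26+15=41
$t5=7-1=6
cmp $t5, 3  (cmp 6,3)
bgt body: taken
$t6=41^19=58
$t6=58+15=73
$t5=6-1=5
cmp $t5, 3  (cmp 5,3)
bgt body: taken
$t6=73^19=90
$t6=90+15=105
$t5=5-1=4
cmp $t5, 3  (cmp 4,3)
bgt body: taken
$t6=105^19=122
$t6=122+15=137
$t5=4-1=3
cmp $t5, 3  (cmp 3,3)
bgt body: not taken
halt.
Total executed instructions: 23.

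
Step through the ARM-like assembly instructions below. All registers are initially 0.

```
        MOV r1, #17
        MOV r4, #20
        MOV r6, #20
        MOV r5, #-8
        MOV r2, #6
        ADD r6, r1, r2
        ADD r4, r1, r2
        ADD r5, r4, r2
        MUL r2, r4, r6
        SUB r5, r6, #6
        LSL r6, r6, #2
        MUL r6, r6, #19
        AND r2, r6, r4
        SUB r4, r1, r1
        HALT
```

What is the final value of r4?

0

after MOV r1, #17: r1=17
after MOV r4, #20: r4=20
after MOV r6, #20: r6=20
after MOV r5, #-8: r5=-8
after MOV r2, #6: r2=6
after ADD r6, r1, r2: r6=17+6=23
after ADD r4, r1, r2: r4=17+6=23
after ADD r5, r4, r2: r5=23+6=29
after MUL r2, r4, r6: r2=23*23=529
after SUB r5, r6, #6: r5=23-6=17
after LSL r6, r6, #2: r6=23<<2=92
after MUL r6, r6, #19: r6=92*19=1748
after AND r2, r6, r4: r2=1748&23=20
after SUB r4, r1, r1: r4=17-17=0
halt.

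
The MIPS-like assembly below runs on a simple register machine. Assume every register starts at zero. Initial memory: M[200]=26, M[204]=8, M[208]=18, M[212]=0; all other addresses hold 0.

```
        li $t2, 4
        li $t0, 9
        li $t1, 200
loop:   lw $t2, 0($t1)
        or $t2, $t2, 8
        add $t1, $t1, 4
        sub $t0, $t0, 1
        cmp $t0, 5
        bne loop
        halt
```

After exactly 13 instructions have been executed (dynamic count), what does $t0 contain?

$t2=4
$t0=9
$t1=200
$t2=M[200]=26
$t2=26|8=26
$t1=200+4=204
$t0=9-1=8
cmp $t0, 5  (cmp 8,5)
bne loop: taken
$t2=M[204]=8
$t2=8|8=8
$t1=204+4=208
$t0=8-1=7
After step 13: $t0 = 7.

7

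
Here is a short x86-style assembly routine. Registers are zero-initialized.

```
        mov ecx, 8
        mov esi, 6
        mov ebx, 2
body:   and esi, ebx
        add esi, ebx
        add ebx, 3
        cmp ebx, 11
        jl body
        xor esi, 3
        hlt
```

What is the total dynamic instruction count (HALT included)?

mov ecx, 8 → ecx=8
mov esi, 6 → esi=6
mov ebx, 2 → ebx=2
and esi, ebx → esi=6&2=2
add esi, ebx → esi=2+2=4
add ebx, 3 → ebx=2+3=5
cmp ebx, 11  (cmp 5,11)
jl body: taken
and esi, ebx → esi=4&5=4
add esi, ebx → esi=4+5=9
add ebx, 3 → ebx=5+3=8
cmp ebx, 11  (cmp 8,11)
jl body: taken
and esi, ebx → esi=9&8=8
add esi, ebx → esi=8+8=16
add ebx, 3 → ebx=8+3=11
cmp ebx, 11  (cmp 11,11)
jl body: not taken
xor esi, 3 → esi=16^3=19
halt.
Total executed instructions: 20.

20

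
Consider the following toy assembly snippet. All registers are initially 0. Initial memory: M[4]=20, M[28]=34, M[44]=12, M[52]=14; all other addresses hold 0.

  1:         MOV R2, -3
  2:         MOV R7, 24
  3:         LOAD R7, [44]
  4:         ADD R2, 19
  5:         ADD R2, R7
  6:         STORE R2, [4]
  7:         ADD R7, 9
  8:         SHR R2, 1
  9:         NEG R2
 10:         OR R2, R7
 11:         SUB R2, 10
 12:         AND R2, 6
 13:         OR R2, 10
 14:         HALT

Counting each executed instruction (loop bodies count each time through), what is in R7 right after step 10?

after MOV R2, -3: R2=-3
after MOV R7, 24: R7=24
after LOAD R7, [44]: R7=M[44]=12
after ADD R2, 19: R2=(-3)+19=16
after ADD R2, R7: R2=16+12=28
STORE R2, [4] → M[4]=28
after ADD R7, 9: R7=12+9=21
after SHR R2, 1: R2=28>>1=14
after NEG R2: R2=-(14)=-14
after OR R2, R7: R2=(-14)|21=-9
After step 10: R7 = 21.

21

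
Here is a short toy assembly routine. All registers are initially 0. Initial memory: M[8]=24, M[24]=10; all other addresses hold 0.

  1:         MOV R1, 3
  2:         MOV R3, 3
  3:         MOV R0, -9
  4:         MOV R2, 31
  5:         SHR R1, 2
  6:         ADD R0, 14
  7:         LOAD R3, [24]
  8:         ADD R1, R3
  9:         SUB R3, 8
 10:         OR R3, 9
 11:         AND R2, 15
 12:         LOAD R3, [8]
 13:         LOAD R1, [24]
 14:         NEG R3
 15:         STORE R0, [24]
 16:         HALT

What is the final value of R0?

5

R1=3
R3=3
R0=-9
R2=31
R1=3>>2=0
R0=(-9)+14=5
R3=M[24]=10
R1=0+10=10
R3=10-8=2
R3=2|9=11
R2=31&15=15
R3=M[8]=24
R1=M[24]=10
R3=-(24)=-24
STORE R0, [24] → M[24]=5
halt.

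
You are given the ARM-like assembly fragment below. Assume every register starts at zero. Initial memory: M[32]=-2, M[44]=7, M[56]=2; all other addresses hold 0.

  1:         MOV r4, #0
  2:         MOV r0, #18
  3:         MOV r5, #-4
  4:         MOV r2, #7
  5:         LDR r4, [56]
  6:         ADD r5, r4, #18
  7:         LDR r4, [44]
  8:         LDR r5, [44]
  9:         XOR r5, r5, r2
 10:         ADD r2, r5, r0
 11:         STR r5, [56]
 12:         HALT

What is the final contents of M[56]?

0

after MOV r4, #0: r4=0
after MOV r0, #18: r0=18
after MOV r5, #-4: r5=-4
after MOV r2, #7: r2=7
after LDR r4, [56]: r4=M[56]=2
after ADD r5, r4, #18: r5=2+18=20
after LDR r4, [44]: r4=M[44]=7
after LDR r5, [44]: r5=M[44]=7
after XOR r5, r5, r2: r5=7^7=0
after ADD r2, r5, r0: r2=0+18=18
STR r5, [56] → M[56]=0
halt.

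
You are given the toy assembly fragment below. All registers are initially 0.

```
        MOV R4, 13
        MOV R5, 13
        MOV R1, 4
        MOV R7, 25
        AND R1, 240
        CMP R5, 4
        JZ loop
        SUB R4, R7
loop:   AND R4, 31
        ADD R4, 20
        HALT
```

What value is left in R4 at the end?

40

MOV R4, 13 → R4=13
MOV R5, 13 → R5=13
MOV R1, 4 → R1=4
MOV R7, 25 → R7=25
AND R1, 240 → R1=4&240=0
CMP R5, 4  (cmp 13,4)
JZ loop: not taken
SUB R4, R7 → R4=13-25=-12
AND R4, 31 → R4=(-12)&31=20
ADD R4, 20 → R4=20+20=40
halt.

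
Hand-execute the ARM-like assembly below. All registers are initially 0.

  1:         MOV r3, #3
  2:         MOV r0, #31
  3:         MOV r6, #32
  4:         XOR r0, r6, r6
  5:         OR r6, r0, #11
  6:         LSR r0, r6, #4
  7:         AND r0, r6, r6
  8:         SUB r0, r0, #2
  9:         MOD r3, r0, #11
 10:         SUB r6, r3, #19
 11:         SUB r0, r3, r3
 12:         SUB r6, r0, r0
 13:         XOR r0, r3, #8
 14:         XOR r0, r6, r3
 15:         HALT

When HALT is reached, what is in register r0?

9

MOV r3, #3 → r3=3
MOV r0, #31 → r0=31
MOV r6, #32 → r6=32
XOR r0, r6, r6 → r0=32^32=0
OR r6, r0, #11 → r6=0|11=11
LSR r0, r6, #4 → r0=11>>4=0
AND r0, r6, r6 → r0=11&11=11
SUB r0, r0, #2 → r0=11-2=9
MOD r3, r0, #11 → r3=9%11=9
SUB r6, r3, #19 → r6=9-19=-10
SUB r0, r3, r3 → r0=9-9=0
SUB r6, r0, r0 → r6=0-0=0
XOR r0, r3, #8 → r0=9^8=1
XOR r0, r6, r3 → r0=0^9=9
halt.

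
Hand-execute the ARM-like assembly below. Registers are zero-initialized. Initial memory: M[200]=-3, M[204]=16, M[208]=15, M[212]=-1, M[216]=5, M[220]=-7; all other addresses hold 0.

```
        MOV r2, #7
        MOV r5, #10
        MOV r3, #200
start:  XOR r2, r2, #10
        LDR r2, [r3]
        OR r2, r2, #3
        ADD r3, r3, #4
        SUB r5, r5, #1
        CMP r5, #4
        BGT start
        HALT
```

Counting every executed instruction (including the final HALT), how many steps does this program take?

46

r2=7
r5=10
r3=200
r2=7^10=13
r2=M[200]=-3
r2=(-3)|3=-1
r3=200+4=204
r5=10-1=9
CMP r5, #4  (cmp 9,4)
BGT start: taken
r2=(-1)^10=-11
r2=M[204]=16
r2=16|3=19
r3=204+4=208
r5=9-1=8
CMP r5, #4  (cmp 8,4)
BGT start: taken
r2=19^10=25
r2=M[208]=15
r2=15|3=15
r3=208+4=212
r5=8-1=7
CMP r5, #4  (cmp 7,4)
BGT start: taken
r2=15^10=5
r2=M[212]=-1
r2=(-1)|3=-1
r3=212+4=216
r5=7-1=6
CMP r5, #4  (cmp 6,4)
BGT start: taken
r2=(-1)^10=-11
r2=M[216]=5
r2=5|3=7
r3=216+4=220
r5=6-1=5
CMP r5, #4  (cmp 5,4)
BGT start: taken
r2=7^10=13
r2=M[220]=-7
r2=(-7)|3=-5
r3=220+4=224
r5=5-1=4
CMP r5, #4  (cmp 4,4)
BGT start: not taken
halt.
Total executed instructions: 46.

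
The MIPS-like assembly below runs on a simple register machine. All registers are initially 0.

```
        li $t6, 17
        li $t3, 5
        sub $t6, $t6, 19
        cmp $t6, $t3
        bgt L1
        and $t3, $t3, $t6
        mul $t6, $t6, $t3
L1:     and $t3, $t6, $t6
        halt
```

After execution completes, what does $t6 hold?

-8

$t6=17
$t3=5
$t6=17-19=-2
cmp $t6, $t3  (cmp -2,5)
bgt L1: not taken
$t3=5&(-2)=4
$t6=(-2)*4=-8
$t3=(-8)&(-8)=-8
halt.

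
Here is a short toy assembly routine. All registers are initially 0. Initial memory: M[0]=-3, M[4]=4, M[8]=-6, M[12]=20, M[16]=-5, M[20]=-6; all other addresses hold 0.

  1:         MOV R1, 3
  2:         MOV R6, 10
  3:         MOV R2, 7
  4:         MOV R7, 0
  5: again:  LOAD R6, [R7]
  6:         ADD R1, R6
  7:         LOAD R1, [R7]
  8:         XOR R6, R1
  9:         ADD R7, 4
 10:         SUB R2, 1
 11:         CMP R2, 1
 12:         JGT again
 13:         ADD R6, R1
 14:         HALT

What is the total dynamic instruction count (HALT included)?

after MOV R1, 3: R1=3
after MOV R6, 10: R6=10
after MOV R2, 7: R2=7
after MOV R7, 0: R7=0
after LOAD R6, [R7]: R6=M[0]=-3
after ADD R1, R6: R1=3+(-3)=0
after LOAD R1, [R7]: R1=M[0]=-3
after XOR R6, R1: R6=(-3)^(-3)=0
after ADD R7, 4: R7=0+4=4
after SUB R2, 1: R2=7-1=6
CMP R2, 1  (cmp 6,1)
JGT again: taken
after LOAD R6, [R7]: R6=M[4]=4
after ADD R1, R6: R1=(-3)+4=1
after LOAD R1, [R7]: R1=M[4]=4
after XOR R6, R1: R6=4^4=0
after ADD R7, 4: R7=4+4=8
after SUB R2, 1: R2=6-1=5
CMP R2, 1  (cmp 5,1)
JGT again: taken
after LOAD R6, [R7]: R6=M[8]=-6
after ADD R1, R6: R1=4+(-6)=-2
after LOAD R1, [R7]: R1=M[8]=-6
after XOR R6, R1: R6=(-6)^(-6)=0
after ADD R7, 4: R7=8+4=12
after SUB R2, 1: R2=5-1=4
CMP R2, 1  (cmp 4,1)
JGT again: taken
after LOAD R6, [R7]: R6=M[12]=20
after ADD R1, R6: R1=(-6)+20=14
after LOAD R1, [R7]: R1=M[12]=20
after XOR R6, R1: R6=20^20=0
after ADD R7, 4: R7=12+4=16
after SUB R2, 1: R2=4-1=3
CMP R2, 1  (cmp 3,1)
JGT again: taken
after LOAD R6, [R7]: R6=M[16]=-5
after ADD R1, R6: R1=20+(-5)=15
after LOAD R1, [R7]: R1=M[16]=-5
after XOR R6, R1: R6=(-5)^(-5)=0
after ADD R7, 4: R7=16+4=20
after SUB R2, 1: R2=3-1=2
CMP R2, 1  (cmp 2,1)
JGT again: taken
after LOAD R6, [R7]: R6=M[20]=-6
after ADD R1, R6: R1=(-5)+(-6)=-11
after LOAD R1, [R7]: R1=M[20]=-6
after XOR R6, R1: R6=(-6)^(-6)=0
after ADD R7, 4: R7=20+4=24
after SUB R2, 1: R2=2-1=1
CMP R2, 1  (cmp 1,1)
JGT again: not taken
after ADD R6, R1: R6=0+(-6)=-6
halt.
Total executed instructions: 54.

54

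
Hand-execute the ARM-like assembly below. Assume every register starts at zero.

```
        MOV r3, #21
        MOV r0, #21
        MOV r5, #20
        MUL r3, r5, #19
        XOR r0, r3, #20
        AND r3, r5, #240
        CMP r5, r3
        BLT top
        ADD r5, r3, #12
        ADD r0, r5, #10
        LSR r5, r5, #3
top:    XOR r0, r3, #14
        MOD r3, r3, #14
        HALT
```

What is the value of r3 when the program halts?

2

after MOV r3, #21: r3=21
after MOV r0, #21: r0=21
after MOV r5, #20: r5=20
after MUL r3, r5, #19: r3=20*19=380
after XOR r0, r3, #20: r0=380^20=360
after AND r3, r5, #240: r3=20&240=16
CMP r5, r3  (cmp 20,16)
BLT top: not taken
after ADD r5, r3, #12: r5=16+12=28
after ADD r0, r5, #10: r0=28+10=38
after LSR r5, r5, #3: r5=28>>3=3
after XOR r0, r3, #14: r0=16^14=30
after MOD r3, r3, #14: r3=16%14=2
halt.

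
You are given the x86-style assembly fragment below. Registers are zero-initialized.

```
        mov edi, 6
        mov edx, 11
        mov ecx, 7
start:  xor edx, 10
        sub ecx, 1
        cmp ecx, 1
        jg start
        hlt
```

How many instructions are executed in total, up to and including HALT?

edi=6
edx=11
ecx=7
edx=11^10=1
ecx=7-1=6
cmp ecx, 1  (cmp 6,1)
jg start: taken
edx=1^10=11
ecx=6-1=5
cmp ecx, 1  (cmp 5,1)
jg start: taken
edx=11^10=1
ecx=5-1=4
cmp ecx, 1  (cmp 4,1)
jg start: taken
edx=1^10=11
ecx=4-1=3
cmp ecx, 1  (cmp 3,1)
jg start: taken
edx=11^10=1
ecx=3-1=2
cmp ecx, 1  (cmp 2,1)
jg start: taken
edx=1^10=11
ecx=2-1=1
cmp ecx, 1  (cmp 1,1)
jg start: not taken
halt.
Total executed instructions: 28.

28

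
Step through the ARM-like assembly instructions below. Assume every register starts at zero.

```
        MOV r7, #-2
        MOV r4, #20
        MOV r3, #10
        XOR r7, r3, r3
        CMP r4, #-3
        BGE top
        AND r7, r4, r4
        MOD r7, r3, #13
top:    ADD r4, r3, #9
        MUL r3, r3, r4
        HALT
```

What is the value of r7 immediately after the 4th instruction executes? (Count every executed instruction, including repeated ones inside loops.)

0

MOV r7, #-2 → r7=-2
MOV r4, #20 → r4=20
MOV r3, #10 → r3=10
XOR r7, r3, r3 → r7=10^10=0
After step 4: r7 = 0.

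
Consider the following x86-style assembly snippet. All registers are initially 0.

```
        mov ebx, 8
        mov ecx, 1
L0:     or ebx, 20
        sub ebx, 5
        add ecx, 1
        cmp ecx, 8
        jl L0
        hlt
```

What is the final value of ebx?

25

ebx=8
ecx=1
ebx=8|20=28
ebx=28-5=23
ecx=1+1=2
cmp ecx, 8  (cmp 2,8)
jl L0: taken
ebx=23|20=23
ebx=23-5=18
ecx=2+1=3
cmp ecx, 8  (cmp 3,8)
jl L0: taken
ebx=18|20=22
ebx=22-5=17
ecx=3+1=4
cmp ecx, 8  (cmp 4,8)
jl L0: taken
ebx=17|20=21
ebx=21-5=16
ecx=4+1=5
cmp ecx, 8  (cmp 5,8)
jl L0: taken
ebx=16|20=20
ebx=20-5=15
ecx=5+1=6
cmp ecx, 8  (cmp 6,8)
jl L0: taken
ebx=15|20=31
ebx=31-5=26
ecx=6+1=7
cmp ecx, 8  (cmp 7,8)
jl L0: taken
ebx=26|20=30
ebx=30-5=25
ecx=7+1=8
cmp ecx, 8  (cmp 8,8)
jl L0: not taken
halt.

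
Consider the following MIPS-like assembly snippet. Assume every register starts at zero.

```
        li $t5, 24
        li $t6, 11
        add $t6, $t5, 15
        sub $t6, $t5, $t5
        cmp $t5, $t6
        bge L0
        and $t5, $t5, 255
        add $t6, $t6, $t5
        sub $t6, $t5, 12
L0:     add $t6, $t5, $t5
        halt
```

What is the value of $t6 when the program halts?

48

after li $t5, 24: $t5=24
after li $t6, 11: $t6=11
after add $t6, $t5, 15: $t6=24+15=39
after sub $t6, $t5, $t5: $t6=24-24=0
cmp $t5, $t6  (cmp 24,0)
bge L0: taken
after add $t6, $t5, $t5: $t6=24+24=48
halt.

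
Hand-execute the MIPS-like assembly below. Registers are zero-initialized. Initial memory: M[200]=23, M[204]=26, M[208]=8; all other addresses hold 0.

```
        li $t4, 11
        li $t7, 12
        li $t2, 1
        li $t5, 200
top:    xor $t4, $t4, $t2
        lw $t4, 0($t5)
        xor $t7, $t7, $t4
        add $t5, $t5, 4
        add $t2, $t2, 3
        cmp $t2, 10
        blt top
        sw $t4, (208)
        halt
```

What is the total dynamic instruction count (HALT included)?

27

after li $t4, 11: $t4=11
after li $t7, 12: $t7=12
after li $t2, 1: $t2=1
after li $t5, 200: $t5=200
after xor $t4, $t4, $t2: $t4=11^1=10
after lw $t4, 0($t5): $t4=M[200]=23
after xor $t7, $t7, $t4: $t7=12^23=27
after add $t5, $t5, 4: $t5=200+4=204
after add $t2, $t2, 3: $t2=1+3=4
cmp $t2, 10  (cmp 4,10)
blt top: taken
after xor $t4, $t4, $t2: $t4=23^4=19
after lw $t4, 0($t5): $t4=M[204]=26
after xor $t7, $t7, $t4: $t7=27^26=1
after add $t5, $t5, 4: $t5=204+4=208
after add $t2, $t2, 3: $t2=4+3=7
cmp $t2, 10  (cmp 7,10)
blt top: taken
after xor $t4, $t4, $t2: $t4=26^7=29
after lw $t4, 0($t5): $t4=M[208]=8
after xor $t7, $t7, $t4: $t7=1^8=9
after add $t5, $t5, 4: $t5=208+4=212
after add $t2, $t2, 3: $t2=7+3=10
cmp $t2, 10  (cmp 10,10)
blt top: not taken
sw $t4, (208) → M[208]=8
halt.
Total executed instructions: 27.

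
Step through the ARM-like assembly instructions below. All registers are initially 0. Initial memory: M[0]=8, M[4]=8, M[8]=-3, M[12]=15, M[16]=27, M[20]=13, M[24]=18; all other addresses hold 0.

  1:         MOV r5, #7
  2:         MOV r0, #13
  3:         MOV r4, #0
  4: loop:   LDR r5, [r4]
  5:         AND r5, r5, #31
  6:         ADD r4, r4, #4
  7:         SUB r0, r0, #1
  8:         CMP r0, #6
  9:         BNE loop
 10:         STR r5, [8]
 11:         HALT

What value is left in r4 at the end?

after MOV r5, #7: r5=7
after MOV r0, #13: r0=13
after MOV r4, #0: r4=0
after LDR r5, [r4]: r5=M[0]=8
after AND r5, r5, #31: r5=8&31=8
after ADD r4, r4, #4: r4=0+4=4
after SUB r0, r0, #1: r0=13-1=12
CMP r0, #6  (cmp 12,6)
BNE loop: taken
after LDR r5, [r4]: r5=M[4]=8
after AND r5, r5, #31: r5=8&31=8
after ADD r4, r4, #4: r4=4+4=8
after SUB r0, r0, #1: r0=12-1=11
CMP r0, #6  (cmp 11,6)
BNE loop: taken
after LDR r5, [r4]: r5=M[8]=-3
after AND r5, r5, #31: r5=(-3)&31=29
after ADD r4, r4, #4: r4=8+4=12
after SUB r0, r0, #1: r0=11-1=10
CMP r0, #6  (cmp 10,6)
BNE loop: taken
after LDR r5, [r4]: r5=M[12]=15
after AND r5, r5, #31: r5=15&31=15
after ADD r4, r4, #4: r4=12+4=16
after SUB r0, r0, #1: r0=10-1=9
CMP r0, #6  (cmp 9,6)
BNE loop: taken
after LDR r5, [r4]: r5=M[16]=27
after AND r5, r5, #31: r5=27&31=27
after ADD r4, r4, #4: r4=16+4=20
after SUB r0, r0, #1: r0=9-1=8
CMP r0, #6  (cmp 8,6)
BNE loop: taken
after LDR r5, [r4]: r5=M[20]=13
after AND r5, r5, #31: r5=13&31=13
after ADD r4, r4, #4: r4=20+4=24
after SUB r0, r0, #1: r0=8-1=7
CMP r0, #6  (cmp 7,6)
BNE loop: taken
after LDR r5, [r4]: r5=M[24]=18
after AND r5, r5, #31: r5=18&31=18
after ADD r4, r4, #4: r4=24+4=28
after SUB r0, r0, #1: r0=7-1=6
CMP r0, #6  (cmp 6,6)
BNE loop: not taken
STR r5, [8] → M[8]=18
halt.

28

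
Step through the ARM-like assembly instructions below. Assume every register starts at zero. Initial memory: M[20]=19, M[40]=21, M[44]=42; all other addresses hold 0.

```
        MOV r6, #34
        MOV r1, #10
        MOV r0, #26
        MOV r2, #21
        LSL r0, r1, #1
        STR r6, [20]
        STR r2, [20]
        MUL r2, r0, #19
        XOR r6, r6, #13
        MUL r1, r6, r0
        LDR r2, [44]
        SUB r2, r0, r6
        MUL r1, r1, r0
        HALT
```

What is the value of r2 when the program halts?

-27

after MOV r6, #34: r6=34
after MOV r1, #10: r1=10
after MOV r0, #26: r0=26
after MOV r2, #21: r2=21
after LSL r0, r1, #1: r0=10<<1=20
STR r6, [20] → M[20]=34
STR r2, [20] → M[20]=21
after MUL r2, r0, #19: r2=20*19=380
after XOR r6, r6, #13: r6=34^13=47
after MUL r1, r6, r0: r1=47*20=940
after LDR r2, [44]: r2=M[44]=42
after SUB r2, r0, r6: r2=20-47=-27
after MUL r1, r1, r0: r1=940*20=18800
halt.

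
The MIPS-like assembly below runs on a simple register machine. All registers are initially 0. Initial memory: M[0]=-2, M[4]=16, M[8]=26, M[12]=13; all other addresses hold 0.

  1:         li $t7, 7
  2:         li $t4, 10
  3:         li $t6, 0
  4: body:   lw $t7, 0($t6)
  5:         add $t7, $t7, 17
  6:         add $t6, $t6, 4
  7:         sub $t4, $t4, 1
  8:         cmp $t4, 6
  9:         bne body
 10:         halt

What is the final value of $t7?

after li $t7, 7: $t7=7
after li $t4, 10: $t4=10
after li $t6, 0: $t6=0
after lw $t7, 0($t6): $t7=M[0]=-2
after add $t7, $t7, 17: $t7=(-2)+17=15
after add $t6, $t6, 4: $t6=0+4=4
after sub $t4, $t4, 1: $t4=10-1=9
cmp $t4, 6  (cmp 9,6)
bne body: taken
after lw $t7, 0($t6): $t7=M[4]=16
after add $t7, $t7, 17: $t7=16+17=33
after add $t6, $t6, 4: $t6=4+4=8
after sub $t4, $t4, 1: $t4=9-1=8
cmp $t4, 6  (cmp 8,6)
bne body: taken
after lw $t7, 0($t6): $t7=M[8]=26
after add $t7, $t7, 17: $t7=26+17=43
after add $t6, $t6, 4: $t6=8+4=12
after sub $t4, $t4, 1: $t4=8-1=7
cmp $t4, 6  (cmp 7,6)
bne body: taken
after lw $t7, 0($t6): $t7=M[12]=13
after add $t7, $t7, 17: $t7=13+17=30
after add $t6, $t6, 4: $t6=12+4=16
after sub $t4, $t4, 1: $t4=7-1=6
cmp $t4, 6  (cmp 6,6)
bne body: not taken
halt.

30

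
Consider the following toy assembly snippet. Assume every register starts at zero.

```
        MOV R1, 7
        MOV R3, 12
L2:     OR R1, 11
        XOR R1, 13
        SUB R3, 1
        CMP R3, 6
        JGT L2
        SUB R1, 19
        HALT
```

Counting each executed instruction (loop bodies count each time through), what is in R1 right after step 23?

15

after MOV R1, 7: R1=7
after MOV R3, 12: R3=12
after OR R1, 11: R1=7|11=15
after XOR R1, 13: R1=15^13=2
after SUB R3, 1: R3=12-1=11
CMP R3, 6  (cmp 11,6)
JGT L2: taken
after OR R1, 11: R1=2|11=11
after XOR R1, 13: R1=11^13=6
after SUB R3, 1: R3=11-1=10
CMP R3, 6  (cmp 10,6)
JGT L2: taken
after OR R1, 11: R1=6|11=15
after XOR R1, 13: R1=15^13=2
after SUB R3, 1: R3=10-1=9
CMP R3, 6  (cmp 9,6)
JGT L2: taken
after OR R1, 11: R1=2|11=11
after XOR R1, 13: R1=11^13=6
after SUB R3, 1: R3=9-1=8
CMP R3, 6  (cmp 8,6)
JGT L2: taken
after OR R1, 11: R1=6|11=15
After step 23: R1 = 15.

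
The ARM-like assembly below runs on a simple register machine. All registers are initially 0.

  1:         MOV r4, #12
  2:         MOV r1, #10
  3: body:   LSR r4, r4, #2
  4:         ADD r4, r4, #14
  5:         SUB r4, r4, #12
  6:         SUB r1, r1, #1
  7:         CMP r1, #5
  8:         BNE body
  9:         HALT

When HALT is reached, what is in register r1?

after MOV r4, #12: r4=12
after MOV r1, #10: r1=10
after LSR r4, r4, #2: r4=12>>2=3
after ADD r4, r4, #14: r4=3+14=17
after SUB r4, r4, #12: r4=17-12=5
after SUB r1, r1, #1: r1=10-1=9
CMP r1, #5  (cmp 9,5)
BNE body: taken
after LSR r4, r4, #2: r4=5>>2=1
after ADD r4, r4, #14: r4=1+14=15
after SUB r4, r4, #12: r4=15-12=3
after SUB r1, r1, #1: r1=9-1=8
CMP r1, #5  (cmp 8,5)
BNE body: taken
after LSR r4, r4, #2: r4=3>>2=0
after ADD r4, r4, #14: r4=0+14=14
after SUB r4, r4, #12: r4=14-12=2
after SUB r1, r1, #1: r1=8-1=7
CMP r1, #5  (cmp 7,5)
BNE body: taken
after LSR r4, r4, #2: r4=2>>2=0
after ADD r4, r4, #14: r4=0+14=14
after SUB r4, r4, #12: r4=14-12=2
after SUB r1, r1, #1: r1=7-1=6
CMP r1, #5  (cmp 6,5)
BNE body: taken
after LSR r4, r4, #2: r4=2>>2=0
after ADD r4, r4, #14: r4=0+14=14
after SUB r4, r4, #12: r4=14-12=2
after SUB r1, r1, #1: r1=6-1=5
CMP r1, #5  (cmp 5,5)
BNE body: not taken
halt.

5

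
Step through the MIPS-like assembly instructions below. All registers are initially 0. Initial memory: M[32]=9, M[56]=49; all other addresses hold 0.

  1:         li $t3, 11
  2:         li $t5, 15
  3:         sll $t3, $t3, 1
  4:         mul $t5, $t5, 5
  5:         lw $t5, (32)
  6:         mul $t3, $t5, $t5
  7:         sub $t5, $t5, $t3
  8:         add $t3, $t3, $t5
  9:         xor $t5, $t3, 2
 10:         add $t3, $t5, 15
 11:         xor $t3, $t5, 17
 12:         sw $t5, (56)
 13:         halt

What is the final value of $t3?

after li $t3, 11: $t3=11
after li $t5, 15: $t5=15
after sll $t3, $t3, 1: $t3=11<<1=22
after mul $t5, $t5, 5: $t5=15*5=75
after lw $t5, (32): $t5=M[32]=9
after mul $t3, $t5, $t5: $t3=9*9=81
after sub $t5, $t5, $t3: $t5=9-81=-72
after add $t3, $t3, $t5: $t3=81+(-72)=9
after xor $t5, $t3, 2: $t5=9^2=11
after add $t3, $t5, 15: $t3=11+15=26
after xor $t3, $t5, 17: $t3=11^17=26
sw $t5, (56) → M[56]=11
halt.

26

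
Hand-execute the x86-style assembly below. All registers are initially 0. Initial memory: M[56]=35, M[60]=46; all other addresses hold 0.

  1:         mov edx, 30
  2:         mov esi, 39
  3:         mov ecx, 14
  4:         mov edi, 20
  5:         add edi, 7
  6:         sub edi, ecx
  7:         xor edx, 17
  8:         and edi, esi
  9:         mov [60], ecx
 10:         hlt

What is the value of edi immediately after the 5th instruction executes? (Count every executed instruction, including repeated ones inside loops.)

27

edx=30
esi=39
ecx=14
edi=20
edi=20+7=27
After step 5: edi = 27.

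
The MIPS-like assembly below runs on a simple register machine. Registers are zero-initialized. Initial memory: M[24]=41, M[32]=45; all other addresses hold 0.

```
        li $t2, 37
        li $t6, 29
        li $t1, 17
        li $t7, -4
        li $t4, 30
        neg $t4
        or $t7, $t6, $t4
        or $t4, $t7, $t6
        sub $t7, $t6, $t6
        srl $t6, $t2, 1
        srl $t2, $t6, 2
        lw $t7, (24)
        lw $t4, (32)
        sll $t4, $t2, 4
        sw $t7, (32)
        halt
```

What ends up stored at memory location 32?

41

after li $t2, 37: $t2=37
after li $t6, 29: $t6=29
after li $t1, 17: $t1=17
after li $t7, -4: $t7=-4
after li $t4, 30: $t4=30
after neg $t4: $t4=-(30)=-30
after or $t7, $t6, $t4: $t7=29|(-30)=-1
after or $t4, $t7, $t6: $t4=(-1)|29=-1
after sub $t7, $t6, $t6: $t7=29-29=0
after srl $t6, $t2, 1: $t6=37>>1=18
after srl $t2, $t6, 2: $t2=18>>2=4
after lw $t7, (24): $t7=M[24]=41
after lw $t4, (32): $t4=M[32]=45
after sll $t4, $t2, 4: $t4=4<<4=64
sw $t7, (32) → M[32]=41
halt.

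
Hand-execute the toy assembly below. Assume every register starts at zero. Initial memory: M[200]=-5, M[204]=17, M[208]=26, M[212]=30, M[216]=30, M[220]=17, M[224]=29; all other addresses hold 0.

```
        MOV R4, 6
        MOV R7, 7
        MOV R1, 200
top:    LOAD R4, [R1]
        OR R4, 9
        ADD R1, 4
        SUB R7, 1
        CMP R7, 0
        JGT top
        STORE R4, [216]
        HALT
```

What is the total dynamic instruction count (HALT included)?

47

R4=6
R7=7
R1=200
R4=M[200]=-5
R4=(-5)|9=-5
R1=200+4=204
R7=7-1=6
CMP R7, 0  (cmp 6,0)
JGT top: taken
R4=M[204]=17
R4=17|9=25
R1=204+4=208
R7=6-1=5
CMP R7, 0  (cmp 5,0)
JGT top: taken
R4=M[208]=26
R4=26|9=27
R1=208+4=212
R7=5-1=4
CMP R7, 0  (cmp 4,0)
JGT top: taken
R4=M[212]=30
R4=30|9=31
R1=212+4=216
R7=4-1=3
CMP R7, 0  (cmp 3,0)
JGT top: taken
R4=M[216]=30
R4=30|9=31
R1=216+4=220
R7=3-1=2
CMP R7, 0  (cmp 2,0)
JGT top: taken
R4=M[220]=17
R4=17|9=25
R1=220+4=224
R7=2-1=1
CMP R7, 0  (cmp 1,0)
JGT top: taken
R4=M[224]=29
R4=29|9=29
R1=224+4=228
R7=1-1=0
CMP R7, 0  (cmp 0,0)
JGT top: not taken
STORE R4, [216] → M[216]=29
halt.
Total executed instructions: 47.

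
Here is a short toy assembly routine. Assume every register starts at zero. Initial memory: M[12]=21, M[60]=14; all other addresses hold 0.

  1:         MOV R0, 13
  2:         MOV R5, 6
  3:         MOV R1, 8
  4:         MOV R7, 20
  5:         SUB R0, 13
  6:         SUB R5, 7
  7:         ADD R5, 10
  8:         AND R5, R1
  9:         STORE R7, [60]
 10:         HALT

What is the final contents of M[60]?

20

MOV R0, 13 → R0=13
MOV R5, 6 → R5=6
MOV R1, 8 → R1=8
MOV R7, 20 → R7=20
SUB R0, 13 → R0=13-13=0
SUB R5, 7 → R5=6-7=-1
ADD R5, 10 → R5=(-1)+10=9
AND R5, R1 → R5=9&8=8
STORE R7, [60] → M[60]=20
halt.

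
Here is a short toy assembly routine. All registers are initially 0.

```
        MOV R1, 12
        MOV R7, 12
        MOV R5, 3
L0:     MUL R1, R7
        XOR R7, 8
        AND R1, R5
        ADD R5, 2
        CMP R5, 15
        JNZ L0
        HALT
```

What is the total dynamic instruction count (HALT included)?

R1=12
R7=12
R5=3
R1=12*12=144
R7=12^8=4
R1=144&3=0
R5=3+2=5
CMP R5, 15  (cmp 5,15)
JNZ L0: taken
R1=0*4=0
R7=4^8=12
R1=0&5=0
R5=5+2=7
CMP R5, 15  (cmp 7,15)
JNZ L0: taken
R1=0*12=0
R7=12^8=4
R1=0&7=0
R5=7+2=9
CMP R5, 15  (cmp 9,15)
JNZ L0: taken
R1=0*4=0
R7=4^8=12
R1=0&9=0
R5=9+2=11
CMP R5, 15  (cmp 11,15)
JNZ L0: taken
R1=0*12=0
R7=12^8=4
R1=0&11=0
R5=11+2=13
CMP R5, 15  (cmp 13,15)
JNZ L0: taken
R1=0*4=0
R7=4^8=12
R1=0&13=0
R5=13+2=15
CMP R5, 15  (cmp 15,15)
JNZ L0: not taken
halt.
Total executed instructions: 40.

40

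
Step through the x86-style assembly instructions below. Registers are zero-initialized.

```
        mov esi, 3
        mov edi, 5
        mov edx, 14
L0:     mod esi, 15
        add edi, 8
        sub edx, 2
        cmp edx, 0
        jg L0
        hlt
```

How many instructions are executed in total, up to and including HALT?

39

mov esi, 3 → esi=3
mov edi, 5 → edi=5
mov edx, 14 → edx=14
mod esi, 15 → esi=3%15=3
add edi, 8 → edi=5+8=13
sub edx, 2 → edx=14-2=12
cmp edx, 0  (cmp 12,0)
jg L0: taken
mod esi, 15 → esi=3%15=3
add edi, 8 → edi=13+8=21
sub edx, 2 → edx=12-2=10
cmp edx, 0  (cmp 10,0)
jg L0: taken
mod esi, 15 → esi=3%15=3
add edi, 8 → edi=21+8=29
sub edx, 2 → edx=10-2=8
cmp edx, 0  (cmp 8,0)
jg L0: taken
mod esi, 15 → esi=3%15=3
add edi, 8 → edi=29+8=37
sub edx, 2 → edx=8-2=6
cmp edx, 0  (cmp 6,0)
jg L0: taken
mod esi, 15 → esi=3%15=3
add edi, 8 → edi=37+8=45
sub edx, 2 → edx=6-2=4
cmp edx, 0  (cmp 4,0)
jg L0: taken
mod esi, 15 → esi=3%15=3
add edi, 8 → edi=45+8=53
sub edx, 2 → edx=4-2=2
cmp edx, 0  (cmp 2,0)
jg L0: taken
mod esi, 15 → esi=3%15=3
add edi, 8 → edi=53+8=61
sub edx, 2 → edx=2-2=0
cmp edx, 0  (cmp 0,0)
jg L0: not taken
halt.
Total executed instructions: 39.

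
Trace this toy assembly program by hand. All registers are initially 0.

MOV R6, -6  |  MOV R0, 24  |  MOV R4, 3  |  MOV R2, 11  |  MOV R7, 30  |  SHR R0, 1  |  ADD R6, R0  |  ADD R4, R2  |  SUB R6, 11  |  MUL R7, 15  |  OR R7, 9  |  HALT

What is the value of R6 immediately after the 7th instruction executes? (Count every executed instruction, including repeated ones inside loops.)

MOV R6, -6 → R6=-6
MOV R0, 24 → R0=24
MOV R4, 3 → R4=3
MOV R2, 11 → R2=11
MOV R7, 30 → R7=30
SHR R0, 1 → R0=24>>1=12
ADD R6, R0 → R6=(-6)+12=6
After step 7: R6 = 6.

6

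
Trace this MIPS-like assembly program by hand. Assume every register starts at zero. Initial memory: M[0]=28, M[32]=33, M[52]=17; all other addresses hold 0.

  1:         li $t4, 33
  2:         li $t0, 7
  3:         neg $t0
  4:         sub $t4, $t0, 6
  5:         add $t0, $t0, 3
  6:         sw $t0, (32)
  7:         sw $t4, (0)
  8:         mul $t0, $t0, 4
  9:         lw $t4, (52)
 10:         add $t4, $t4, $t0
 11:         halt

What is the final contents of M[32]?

li $t4, 33 → $t4=33
li $t0, 7 → $t0=7
neg $t0 → $t0=-(7)=-7
sub $t4, $t0, 6 → $t4=(-7)-6=-13
add $t0, $t0, 3 → $t0=(-7)+3=-4
sw $t0, (32) → M[32]=-4
sw $t4, (0) → M[0]=-13
mul $t0, $t0, 4 → $t0=(-4)*4=-16
lw $t4, (52) → $t4=M[52]=17
add $t4, $t4, $t0 → $t4=17+(-16)=1
halt.

-4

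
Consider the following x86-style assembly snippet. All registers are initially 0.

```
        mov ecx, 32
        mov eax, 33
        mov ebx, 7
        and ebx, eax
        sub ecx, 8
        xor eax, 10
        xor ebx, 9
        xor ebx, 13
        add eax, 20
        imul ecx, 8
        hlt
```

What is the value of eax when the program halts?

after mov ecx, 32: ecx=32
after mov eax, 33: eax=33
after mov ebx, 7: ebx=7
after and ebx, eax: ebx=7&33=1
after sub ecx, 8: ecx=32-8=24
after xor eax, 10: eax=33^10=43
after xor ebx, 9: ebx=1^9=8
after xor ebx, 13: ebx=8^13=5
after add eax, 20: eax=43+20=63
after imul ecx, 8: ecx=24*8=192
halt.

63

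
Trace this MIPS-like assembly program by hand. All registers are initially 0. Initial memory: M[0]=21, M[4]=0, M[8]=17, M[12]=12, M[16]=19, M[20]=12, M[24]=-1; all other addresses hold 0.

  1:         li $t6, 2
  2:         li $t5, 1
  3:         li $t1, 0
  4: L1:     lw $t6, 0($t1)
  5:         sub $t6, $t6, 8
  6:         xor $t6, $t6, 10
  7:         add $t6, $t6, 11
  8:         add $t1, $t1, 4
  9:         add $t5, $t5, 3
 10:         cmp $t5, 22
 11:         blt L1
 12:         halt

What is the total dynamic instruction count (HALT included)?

60

$t6=2
$t5=1
$t1=0
$t6=M[0]=21
$t6=21-8=13
$t6=13^10=7
$t6=7+11=18
$t1=0+4=4
$t5=1+3=4
cmp $t5, 22  (cmp 4,22)
blt L1: taken
$t6=M[4]=0
$t6=0-8=-8
$t6=(-8)^10=-14
$t6=(-14)+11=-3
$t1=4+4=8
$t5=4+3=7
cmp $t5, 22  (cmp 7,22)
blt L1: taken
$t6=M[8]=17
$t6=17-8=9
$t6=9^10=3
$t6=3+11=14
$t1=8+4=12
$t5=7+3=10
cmp $t5, 22  (cmp 10,22)
blt L1: taken
$t6=M[12]=12
$t6=12-8=4
$t6=4^10=14
$t6=14+11=25
$t1=12+4=16
$t5=10+3=13
cmp $t5, 22  (cmp 13,22)
blt L1: taken
$t6=M[16]=19
$t6=19-8=11
$t6=11^10=1
$t6=1+11=12
$t1=16+4=20
$t5=13+3=16
cmp $t5, 22  (cmp 16,22)
blt L1: taken
$t6=M[20]=12
$t6=12-8=4
$t6=4^10=14
$t6=14+11=25
$t1=20+4=24
$t5=16+3=19
cmp $t5, 22  (cmp 19,22)
blt L1: taken
$t6=M[24]=-1
$t6=(-1)-8=-9
$t6=(-9)^10=-3
$t6=(-3)+11=8
$t1=24+4=28
$t5=19+3=22
cmp $t5, 22  (cmp 22,22)
blt L1: not taken
halt.
Total executed instructions: 60.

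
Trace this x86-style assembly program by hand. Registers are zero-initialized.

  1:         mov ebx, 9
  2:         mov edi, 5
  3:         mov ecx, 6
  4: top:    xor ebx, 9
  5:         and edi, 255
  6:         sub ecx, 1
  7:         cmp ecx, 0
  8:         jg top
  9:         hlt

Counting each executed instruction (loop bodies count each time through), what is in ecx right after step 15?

after mov ebx, 9: ebx=9
after mov edi, 5: edi=5
after mov ecx, 6: ecx=6
after xor ebx, 9: ebx=9^9=0
after and edi, 255: edi=5&255=5
after sub ecx, 1: ecx=6-1=5
cmp ecx, 0  (cmp 5,0)
jg top: taken
after xor ebx, 9: ebx=0^9=9
after and edi, 255: edi=5&255=5
after sub ecx, 1: ecx=5-1=4
cmp ecx, 0  (cmp 4,0)
jg top: taken
after xor ebx, 9: ebx=9^9=0
after and edi, 255: edi=5&255=5
After step 15: ecx = 4.

4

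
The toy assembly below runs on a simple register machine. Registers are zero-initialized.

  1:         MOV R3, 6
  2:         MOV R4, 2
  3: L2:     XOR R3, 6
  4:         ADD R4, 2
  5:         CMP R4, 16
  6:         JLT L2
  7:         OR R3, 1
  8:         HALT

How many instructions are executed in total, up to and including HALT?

32

after MOV R3, 6: R3=6
after MOV R4, 2: R4=2
after XOR R3, 6: R3=6^6=0
after ADD R4, 2: R4=2+2=4
CMP R4, 16  (cmp 4,16)
JLT L2: taken
after XOR R3, 6: R3=0^6=6
after ADD R4, 2: R4=4+2=6
CMP R4, 16  (cmp 6,16)
JLT L2: taken
after XOR R3, 6: R3=6^6=0
after ADD R4, 2: R4=6+2=8
CMP R4, 16  (cmp 8,16)
JLT L2: taken
after XOR R3, 6: R3=0^6=6
after ADD R4, 2: R4=8+2=10
CMP R4, 16  (cmp 10,16)
JLT L2: taken
after XOR R3, 6: R3=6^6=0
after ADD R4, 2: R4=10+2=12
CMP R4, 16  (cmp 12,16)
JLT L2: taken
after XOR R3, 6: R3=0^6=6
after ADD R4, 2: R4=12+2=14
CMP R4, 16  (cmp 14,16)
JLT L2: taken
after XOR R3, 6: R3=6^6=0
after ADD R4, 2: R4=14+2=16
CMP R4, 16  (cmp 16,16)
JLT L2: not taken
after OR R3, 1: R3=0|1=1
halt.
Total executed instructions: 32.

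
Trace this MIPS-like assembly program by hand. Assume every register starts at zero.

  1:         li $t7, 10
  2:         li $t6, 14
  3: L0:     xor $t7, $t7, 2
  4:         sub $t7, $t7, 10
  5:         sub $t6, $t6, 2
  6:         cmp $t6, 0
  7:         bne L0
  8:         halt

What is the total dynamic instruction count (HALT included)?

38

li $t7, 10 → $t7=10
li $t6, 14 → $t6=14
xor $t7, $t7, 2 → $t7=10^2=8
sub $t7, $t7, 10 → $t7=8-10=-2
sub $t6, $t6, 2 → $t6=14-2=12
cmp $t6, 0  (cmp 12,0)
bne L0: taken
xor $t7, $t7, 2 → $t7=(-2)^2=-4
sub $t7, $t7, 10 → $t7=(-4)-10=-14
sub $t6, $t6, 2 → $t6=12-2=10
cmp $t6, 0  (cmp 10,0)
bne L0: taken
xor $t7, $t7, 2 → $t7=(-14)^2=-16
sub $t7, $t7, 10 → $t7=(-16)-10=-26
sub $t6, $t6, 2 → $t6=10-2=8
cmp $t6, 0  (cmp 8,0)
bne L0: taken
xor $t7, $t7, 2 → $t7=(-26)^2=-28
sub $t7, $t7, 10 → $t7=(-28)-10=-38
sub $t6, $t6, 2 → $t6=8-2=6
cmp $t6, 0  (cmp 6,0)
bne L0: taken
xor $t7, $t7, 2 → $t7=(-38)^2=-40
sub $t7, $t7, 10 → $t7=(-40)-10=-50
sub $t6, $t6, 2 → $t6=6-2=4
cmp $t6, 0  (cmp 4,0)
bne L0: taken
xor $t7, $t7, 2 → $t7=(-50)^2=-52
sub $t7, $t7, 10 → $t7=(-52)-10=-62
sub $t6, $t6, 2 → $t6=4-2=2
cmp $t6, 0  (cmp 2,0)
bne L0: taken
xor $t7, $t7, 2 → $t7=(-62)^2=-64
sub $t7, $t7, 10 → $t7=(-64)-10=-74
sub $t6, $t6, 2 → $t6=2-2=0
cmp $t6, 0  (cmp 0,0)
bne L0: not taken
halt.
Total executed instructions: 38.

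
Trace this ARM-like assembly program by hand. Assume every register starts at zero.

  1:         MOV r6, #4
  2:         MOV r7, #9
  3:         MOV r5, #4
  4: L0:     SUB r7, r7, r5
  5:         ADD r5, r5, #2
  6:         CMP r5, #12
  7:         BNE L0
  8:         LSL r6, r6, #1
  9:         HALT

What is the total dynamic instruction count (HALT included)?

after MOV r6, #4: r6=4
after MOV r7, #9: r7=9
after MOV r5, #4: r5=4
after SUB r7, r7, r5: r7=9-4=5
after ADD r5, r5, #2: r5=4+2=6
CMP r5, #12  (cmp 6,12)
BNE L0: taken
after SUB r7, r7, r5: r7=5-6=-1
after ADD r5, r5, #2: r5=6+2=8
CMP r5, #12  (cmp 8,12)
BNE L0: taken
after SUB r7, r7, r5: r7=(-1)-8=-9
after ADD r5, r5, #2: r5=8+2=10
CMP r5, #12  (cmp 10,12)
BNE L0: taken
after SUB r7, r7, r5: r7=(-9)-10=-19
after ADD r5, r5, #2: r5=10+2=12
CMP r5, #12  (cmp 12,12)
BNE L0: not taken
after LSL r6, r6, #1: r6=4<<1=8
halt.
Total executed instructions: 21.

21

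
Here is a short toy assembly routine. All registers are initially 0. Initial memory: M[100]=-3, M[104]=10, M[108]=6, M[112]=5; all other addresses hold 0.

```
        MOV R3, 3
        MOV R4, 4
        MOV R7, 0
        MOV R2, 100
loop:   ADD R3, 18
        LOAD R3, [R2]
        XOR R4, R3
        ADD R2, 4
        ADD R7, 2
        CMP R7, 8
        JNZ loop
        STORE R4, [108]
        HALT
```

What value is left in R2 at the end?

MOV R3, 3 → R3=3
MOV R4, 4 → R4=4
MOV R7, 0 → R7=0
MOV R2, 100 → R2=100
ADD R3, 18 → R3=3+18=21
LOAD R3, [R2] → R3=M[100]=-3
XOR R4, R3 → R4=4^(-3)=-7
ADD R2, 4 → R2=100+4=104
ADD R7, 2 → R7=0+2=2
CMP R7, 8  (cmp 2,8)
JNZ loop: taken
ADD R3, 18 → R3=(-3)+18=15
LOAD R3, [R2] → R3=M[104]=10
XOR R4, R3 → R4=(-7)^10=-13
ADD R2, 4 → R2=104+4=108
ADD R7, 2 → R7=2+2=4
CMP R7, 8  (cmp 4,8)
JNZ loop: taken
ADD R3, 18 → R3=10+18=28
LOAD R3, [R2] → R3=M[108]=6
XOR R4, R3 → R4=(-13)^6=-11
ADD R2, 4 → R2=108+4=112
ADD R7, 2 → R7=4+2=6
CMP R7, 8  (cmp 6,8)
JNZ loop: taken
ADD R3, 18 → R3=6+18=24
LOAD R3, [R2] → R3=M[112]=5
XOR R4, R3 → R4=(-11)^5=-16
ADD R2, 4 → R2=112+4=116
ADD R7, 2 → R7=6+2=8
CMP R7, 8  (cmp 8,8)
JNZ loop: not taken
STORE R4, [108] → M[108]=-16
halt.

116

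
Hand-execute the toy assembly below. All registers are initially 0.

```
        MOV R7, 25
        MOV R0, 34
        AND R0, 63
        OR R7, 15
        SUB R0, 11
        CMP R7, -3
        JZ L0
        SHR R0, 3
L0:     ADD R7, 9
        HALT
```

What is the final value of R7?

MOV R7, 25 → R7=25
MOV R0, 34 → R0=34
AND R0, 63 → R0=34&63=34
OR R7, 15 → R7=25|15=31
SUB R0, 11 → R0=34-11=23
CMP R7, -3  (cmp 31,-3)
JZ L0: not taken
SHR R0, 3 → R0=23>>3=2
ADD R7, 9 → R7=31+9=40
halt.

40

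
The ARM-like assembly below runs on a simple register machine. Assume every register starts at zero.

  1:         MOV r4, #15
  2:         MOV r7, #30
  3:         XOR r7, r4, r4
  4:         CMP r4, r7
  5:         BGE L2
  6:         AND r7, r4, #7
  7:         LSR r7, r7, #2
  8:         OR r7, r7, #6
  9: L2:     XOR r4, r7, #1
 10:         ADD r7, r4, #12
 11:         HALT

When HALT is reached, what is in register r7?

after MOV r4, #15: r4=15
after MOV r7, #30: r7=30
after XOR r7, r4, r4: r7=15^15=0
CMP r4, r7  (cmp 15,0)
BGE L2: taken
after XOR r4, r7, #1: r4=0^1=1
after ADD r7, r4, #12: r7=1+12=13
halt.

13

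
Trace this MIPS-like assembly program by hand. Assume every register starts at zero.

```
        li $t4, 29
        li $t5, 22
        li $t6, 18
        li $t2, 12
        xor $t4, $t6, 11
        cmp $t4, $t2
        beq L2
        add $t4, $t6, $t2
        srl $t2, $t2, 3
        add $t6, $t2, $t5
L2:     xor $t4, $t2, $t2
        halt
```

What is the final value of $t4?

0

li $t4, 29 → $t4=29
li $t5, 22 → $t5=22
li $t6, 18 → $t6=18
li $t2, 12 → $t2=12
xor $t4, $t6, 11 → $t4=18^11=25
cmp $t4, $t2  (cmp 25,12)
beq L2: not taken
add $t4, $t6, $t2 → $t4=18+12=30
srl $t2, $t2, 3 → $t2=12>>3=1
add $t6, $t2, $t5 → $t6=1+22=23
xor $t4, $t2, $t2 → $t4=1^1=0
halt.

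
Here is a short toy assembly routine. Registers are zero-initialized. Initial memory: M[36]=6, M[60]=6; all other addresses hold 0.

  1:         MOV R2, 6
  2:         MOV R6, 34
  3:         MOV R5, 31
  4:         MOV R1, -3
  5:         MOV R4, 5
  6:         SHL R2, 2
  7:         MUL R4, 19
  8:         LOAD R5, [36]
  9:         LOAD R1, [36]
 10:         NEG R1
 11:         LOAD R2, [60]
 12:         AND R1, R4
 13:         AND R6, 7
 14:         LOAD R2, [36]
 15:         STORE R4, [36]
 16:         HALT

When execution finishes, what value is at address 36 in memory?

95

MOV R2, 6 → R2=6
MOV R6, 34 → R6=34
MOV R5, 31 → R5=31
MOV R1, -3 → R1=-3
MOV R4, 5 → R4=5
SHL R2, 2 → R2=6<<2=24
MUL R4, 19 → R4=5*19=95
LOAD R5, [36] → R5=M[36]=6
LOAD R1, [36] → R1=M[36]=6
NEG R1 → R1=-(6)=-6
LOAD R2, [60] → R2=M[60]=6
AND R1, R4 → R1=(-6)&95=90
AND R6, 7 → R6=34&7=2
LOAD R2, [36] → R2=M[36]=6
STORE R4, [36] → M[36]=95
halt.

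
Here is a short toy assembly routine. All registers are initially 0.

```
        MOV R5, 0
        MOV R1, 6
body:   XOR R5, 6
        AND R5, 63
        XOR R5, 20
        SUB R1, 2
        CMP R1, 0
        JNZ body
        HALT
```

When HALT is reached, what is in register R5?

18

R5=0
R1=6
R5=0^6=6
R5=6&63=6
R5=6^20=18
R1=6-2=4
CMP R1, 0  (cmp 4,0)
JNZ body: taken
R5=18^6=20
R5=20&63=20
R5=20^20=0
R1=4-2=2
CMP R1, 0  (cmp 2,0)
JNZ body: taken
R5=0^6=6
R5=6&63=6
R5=6^20=18
R1=2-2=0
CMP R1, 0  (cmp 0,0)
JNZ body: not taken
halt.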